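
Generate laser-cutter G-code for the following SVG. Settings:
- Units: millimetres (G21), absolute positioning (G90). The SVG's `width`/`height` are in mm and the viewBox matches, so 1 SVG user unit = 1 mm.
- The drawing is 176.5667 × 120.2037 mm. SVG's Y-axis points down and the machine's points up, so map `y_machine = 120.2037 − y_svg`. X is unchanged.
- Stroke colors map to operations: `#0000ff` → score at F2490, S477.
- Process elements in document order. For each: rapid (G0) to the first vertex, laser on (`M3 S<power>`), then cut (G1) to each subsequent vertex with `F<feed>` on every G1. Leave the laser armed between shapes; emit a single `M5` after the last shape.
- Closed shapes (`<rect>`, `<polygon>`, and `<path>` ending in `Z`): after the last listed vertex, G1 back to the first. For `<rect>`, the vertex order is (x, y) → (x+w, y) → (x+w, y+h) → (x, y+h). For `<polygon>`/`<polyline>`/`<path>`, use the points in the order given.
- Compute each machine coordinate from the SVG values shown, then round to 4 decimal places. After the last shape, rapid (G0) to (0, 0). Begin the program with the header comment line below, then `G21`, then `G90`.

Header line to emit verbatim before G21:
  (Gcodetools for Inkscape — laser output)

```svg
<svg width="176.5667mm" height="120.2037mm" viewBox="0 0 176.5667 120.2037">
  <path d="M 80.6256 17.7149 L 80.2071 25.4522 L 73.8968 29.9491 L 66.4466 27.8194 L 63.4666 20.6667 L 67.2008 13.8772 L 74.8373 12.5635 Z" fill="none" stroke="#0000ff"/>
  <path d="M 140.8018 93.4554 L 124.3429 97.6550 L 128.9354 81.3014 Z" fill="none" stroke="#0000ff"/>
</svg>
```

1 u = 1 mm; y_m = 120.2037 − y.

[1] `<path>` regular polygon, #0000ff→score S477 F2490: (80.6256,102.4888) → (80.2071,94.7515) → (73.8968,90.2546) → (66.4466,92.3843) → (63.4666,99.5370) → (67.2008,106.3265) → (74.8373,107.6402) → (80.6256,102.4888) (closed)

[2] `<path>` regular polygon, #0000ff→score S477 F2490: (140.8018,26.7483) → (124.3429,22.5487) → (128.9354,38.9023) → (140.8018,26.7483) (closed)

(Gcodetools for Inkscape — laser output)
G21
G90
G0 X80.6256 Y102.4888
M3 S477
G1 X80.2071 Y94.7515 F2490
G1 X73.8968 Y90.2546 F2490
G1 X66.4466 Y92.3843 F2490
G1 X63.4666 Y99.5370 F2490
G1 X67.2008 Y106.3265 F2490
G1 X74.8373 Y107.6402 F2490
G1 X80.6256 Y102.4888 F2490
G0 X140.8018 Y26.7483
M3 S477
G1 X124.3429 Y22.5487 F2490
G1 X128.9354 Y38.9023 F2490
G1 X140.8018 Y26.7483 F2490
M5
G0 X0.0000 Y0.0000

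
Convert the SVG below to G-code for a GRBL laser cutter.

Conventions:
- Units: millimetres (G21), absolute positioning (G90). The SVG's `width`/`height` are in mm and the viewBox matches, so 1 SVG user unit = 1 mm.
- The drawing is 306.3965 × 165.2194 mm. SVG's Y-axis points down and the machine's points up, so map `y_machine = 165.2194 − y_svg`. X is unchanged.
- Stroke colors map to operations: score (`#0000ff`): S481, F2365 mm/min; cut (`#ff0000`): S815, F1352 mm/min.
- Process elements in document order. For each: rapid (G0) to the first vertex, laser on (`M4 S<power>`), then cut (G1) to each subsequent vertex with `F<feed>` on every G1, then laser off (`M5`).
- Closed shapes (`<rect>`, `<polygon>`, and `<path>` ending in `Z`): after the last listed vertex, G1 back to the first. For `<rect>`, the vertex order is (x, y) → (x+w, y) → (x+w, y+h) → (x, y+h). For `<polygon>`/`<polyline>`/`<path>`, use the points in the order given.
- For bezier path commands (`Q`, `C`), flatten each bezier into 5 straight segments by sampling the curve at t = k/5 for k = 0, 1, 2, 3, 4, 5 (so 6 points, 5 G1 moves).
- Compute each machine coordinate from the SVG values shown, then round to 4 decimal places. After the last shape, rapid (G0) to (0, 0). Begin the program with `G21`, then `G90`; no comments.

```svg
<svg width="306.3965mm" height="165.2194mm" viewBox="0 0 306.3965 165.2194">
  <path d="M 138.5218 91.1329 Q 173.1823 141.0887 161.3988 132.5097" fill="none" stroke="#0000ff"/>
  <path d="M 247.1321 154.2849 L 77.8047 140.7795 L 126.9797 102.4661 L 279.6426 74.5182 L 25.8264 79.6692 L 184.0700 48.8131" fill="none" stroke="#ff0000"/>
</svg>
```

Since the viewBox matches the mm dimensions, user units are millimetres directly. The only transform is the Y-flip y_m = 165.2194 − y_svg.

Shape 1 is a quadratic bezier drawn with `<path>`. Its stroke #0000ff means score at S481, F2365. After flipping Y the toolpath is (138.5218,74.0865) → (150.5282,56.4456) → (158.8192,43.4874) → (163.3946,35.2121) → (164.2544,31.6195) → (161.3988,32.7097).

Shape 2 is a open polyline drawn with `<path>`. Its stroke #ff0000 means cut at S815, F1352. After flipping Y the toolpath is (247.1321,10.9345) → (77.8047,24.4399) → (126.9797,62.7533) → (279.6426,90.7012) → (25.8264,85.5502) → (184.0700,116.4063).

G21
G90
G0 X138.5218 Y74.0865
M4 S481
G1 X150.5282 Y56.4456 F2365
G1 X158.8192 Y43.4874 F2365
G1 X163.3946 Y35.2121 F2365
G1 X164.2544 Y31.6195 F2365
G1 X161.3988 Y32.7097 F2365
M5
G0 X247.1321 Y10.9345
M4 S815
G1 X77.8047 Y24.4399 F1352
G1 X126.9797 Y62.7533 F1352
G1 X279.6426 Y90.7012 F1352
G1 X25.8264 Y85.5502 F1352
G1 X184.0700 Y116.4063 F1352
M5
G0 X0.0000 Y0.0000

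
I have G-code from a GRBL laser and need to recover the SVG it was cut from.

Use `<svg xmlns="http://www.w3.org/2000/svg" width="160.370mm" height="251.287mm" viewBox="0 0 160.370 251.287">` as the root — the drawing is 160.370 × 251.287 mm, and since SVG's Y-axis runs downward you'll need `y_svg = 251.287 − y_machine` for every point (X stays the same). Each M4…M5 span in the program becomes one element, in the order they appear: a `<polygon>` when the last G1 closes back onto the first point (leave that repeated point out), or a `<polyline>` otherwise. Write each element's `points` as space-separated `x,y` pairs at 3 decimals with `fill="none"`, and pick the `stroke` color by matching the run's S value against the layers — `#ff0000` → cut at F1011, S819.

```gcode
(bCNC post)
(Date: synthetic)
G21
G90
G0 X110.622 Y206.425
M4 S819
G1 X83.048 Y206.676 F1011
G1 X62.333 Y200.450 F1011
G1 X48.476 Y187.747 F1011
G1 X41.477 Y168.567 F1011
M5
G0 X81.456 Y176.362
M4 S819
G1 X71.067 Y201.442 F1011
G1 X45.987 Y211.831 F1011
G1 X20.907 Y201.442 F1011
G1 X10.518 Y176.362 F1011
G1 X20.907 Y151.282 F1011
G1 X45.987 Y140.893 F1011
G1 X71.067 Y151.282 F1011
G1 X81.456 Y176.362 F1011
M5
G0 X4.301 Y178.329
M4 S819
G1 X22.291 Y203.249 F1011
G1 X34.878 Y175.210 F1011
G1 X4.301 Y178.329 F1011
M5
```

<svg xmlns="http://www.w3.org/2000/svg" width="160.370mm" height="251.287mm" viewBox="0 0 160.370 251.287">
  <polyline points="110.622,44.862 83.048,44.611 62.333,50.837 48.476,63.540 41.477,82.720" fill="none" stroke="#ff0000"/>
  <polygon points="81.456,74.925 71.067,49.845 45.987,39.456 20.907,49.845 10.518,74.925 20.907,100.005 45.987,110.394 71.067,100.005" fill="none" stroke="#ff0000"/>
  <polygon points="4.301,72.958 22.291,48.038 34.878,76.077" fill="none" stroke="#ff0000"/>
</svg>

Each laser-on run becomes one SVG element. Flip Y back into SVG space with y_svg = 251.287 − y_machine. Every run uses S819, so all elements get stroke `#ff0000` (cut).

Run 1: The run is open, so emit a `<polyline>` with points (Y-flipped): 110.622,44.862 83.048,44.611 62.333,50.837 48.476,63.540 41.477,82.720.

Run 2: The run returns to its start, so emit a `<polygon>` with points (Y-flipped): 81.456,74.925 71.067,49.845 45.987,39.456 20.907,49.845 10.518,74.925 20.907,100.005 45.987,110.394 71.067,100.005.

Run 3: The run returns to its start, so emit a `<polygon>` with points (Y-flipped): 4.301,72.958 22.291,48.038 34.878,76.077.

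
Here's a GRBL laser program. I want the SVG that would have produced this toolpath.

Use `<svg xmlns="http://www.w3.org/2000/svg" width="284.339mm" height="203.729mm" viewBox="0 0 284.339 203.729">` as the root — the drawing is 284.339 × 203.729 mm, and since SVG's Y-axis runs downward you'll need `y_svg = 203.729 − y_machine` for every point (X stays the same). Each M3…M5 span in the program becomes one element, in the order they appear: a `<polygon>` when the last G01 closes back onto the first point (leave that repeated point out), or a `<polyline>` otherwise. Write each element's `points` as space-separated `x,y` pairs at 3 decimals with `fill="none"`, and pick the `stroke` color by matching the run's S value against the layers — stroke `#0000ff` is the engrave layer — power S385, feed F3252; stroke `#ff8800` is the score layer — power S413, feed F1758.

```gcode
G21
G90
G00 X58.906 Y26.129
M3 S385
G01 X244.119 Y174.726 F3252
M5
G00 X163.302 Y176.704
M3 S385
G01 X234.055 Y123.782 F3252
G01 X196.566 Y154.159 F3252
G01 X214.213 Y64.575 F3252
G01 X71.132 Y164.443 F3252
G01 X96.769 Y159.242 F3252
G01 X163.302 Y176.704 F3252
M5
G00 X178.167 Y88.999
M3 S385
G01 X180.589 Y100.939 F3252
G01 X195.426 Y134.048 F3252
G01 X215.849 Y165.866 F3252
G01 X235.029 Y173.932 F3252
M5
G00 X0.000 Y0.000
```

Machine Y-up, SVG Y-down with viewBox height 203.729, so y_svg = 203.729 − y_machine; X carries over. Every run uses S385, so all elements get stroke `#0000ff` (engrave).

Run 1: The run is open, so emit a `<polyline>` with points (Y-flipped): 58.906,177.600 244.119,29.003.

Run 2: The run returns to its start, so emit a `<polygon>` with points (Y-flipped): 163.302,27.025 234.055,79.947 196.566,49.570 214.213,139.154 71.132,39.286 96.769,44.487.

Run 3: The run is open, so emit a `<polyline>` with points (Y-flipped): 178.167,114.730 180.589,102.790 195.426,69.681 215.849,37.863 235.029,29.797.

<svg xmlns="http://www.w3.org/2000/svg" width="284.339mm" height="203.729mm" viewBox="0 0 284.339 203.729">
  <polyline points="58.906,177.600 244.119,29.003" fill="none" stroke="#0000ff"/>
  <polygon points="163.302,27.025 234.055,79.947 196.566,49.570 214.213,139.154 71.132,39.286 96.769,44.487" fill="none" stroke="#0000ff"/>
  <polyline points="178.167,114.730 180.589,102.790 195.426,69.681 215.849,37.863 235.029,29.797" fill="none" stroke="#0000ff"/>
</svg>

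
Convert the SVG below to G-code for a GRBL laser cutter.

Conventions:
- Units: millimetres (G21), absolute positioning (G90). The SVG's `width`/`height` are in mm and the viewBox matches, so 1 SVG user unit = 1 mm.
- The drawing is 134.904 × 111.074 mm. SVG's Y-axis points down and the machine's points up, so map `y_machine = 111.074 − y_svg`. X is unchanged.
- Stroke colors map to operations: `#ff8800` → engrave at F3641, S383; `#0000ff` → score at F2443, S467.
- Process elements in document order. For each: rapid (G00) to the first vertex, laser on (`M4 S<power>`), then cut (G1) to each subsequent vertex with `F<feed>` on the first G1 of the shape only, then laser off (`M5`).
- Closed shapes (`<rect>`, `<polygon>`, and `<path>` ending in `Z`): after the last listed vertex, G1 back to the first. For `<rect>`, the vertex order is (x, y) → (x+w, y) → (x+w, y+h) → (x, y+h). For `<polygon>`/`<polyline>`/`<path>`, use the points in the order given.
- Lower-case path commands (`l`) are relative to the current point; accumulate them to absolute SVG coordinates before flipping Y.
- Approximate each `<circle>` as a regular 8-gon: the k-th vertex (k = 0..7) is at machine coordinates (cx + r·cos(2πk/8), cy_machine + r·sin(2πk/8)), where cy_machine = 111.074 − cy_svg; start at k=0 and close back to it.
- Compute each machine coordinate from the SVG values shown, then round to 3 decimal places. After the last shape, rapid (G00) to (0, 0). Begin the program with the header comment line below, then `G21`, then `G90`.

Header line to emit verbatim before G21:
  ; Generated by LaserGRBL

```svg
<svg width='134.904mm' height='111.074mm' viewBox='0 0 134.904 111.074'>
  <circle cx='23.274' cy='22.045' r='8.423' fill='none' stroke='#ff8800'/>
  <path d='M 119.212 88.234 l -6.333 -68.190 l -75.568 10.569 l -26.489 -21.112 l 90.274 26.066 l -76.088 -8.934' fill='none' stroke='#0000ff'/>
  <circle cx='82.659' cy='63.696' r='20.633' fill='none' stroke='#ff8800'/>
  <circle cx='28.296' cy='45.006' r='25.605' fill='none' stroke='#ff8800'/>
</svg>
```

Since the viewBox matches the mm dimensions, user units are millimetres directly. The only transform is the Y-flip y_m = 111.074 − y_svg.

Shape 1 is a circle drawn with `<circle>`. Its stroke #ff8800 means engrave at S383, F3641. After flipping Y the toolpath is (31.697,89.029) → (29.230,94.985) → (23.274,97.452) → (17.318,94.985) → (14.851,89.029) → (17.318,83.073) → (23.274,80.606) → (29.230,83.073) → (31.697,89.029), returning to the start.

Shape 2 is a open polyline drawn with `<path>`. Its stroke #0000ff means score at S467, F2443. After flipping Y the toolpath is (119.212,22.840) → (112.879,91.030) → (37.311,80.461) → (10.822,101.573) → (101.096,75.507) → (25.008,84.441).

Shape 3 is a circle drawn with `<circle>`. Its stroke #ff8800 means engrave at S383, F3641. After flipping Y the toolpath is (103.292,47.378) → (97.249,61.968) → (82.659,68.011) → (68.069,61.968) → (62.026,47.378) → (68.069,32.788) → (82.659,26.745) → (97.249,32.788) → (103.292,47.378), returning to the start.

Shape 4 is a circle drawn with `<circle>`. Its stroke #ff8800 means engrave at S383, F3641. After flipping Y the toolpath is (53.901,66.068) → (46.401,84.173) → (28.296,91.673) → (10.191,84.173) → (2.691,66.068) → (10.191,47.963) → (28.296,40.463) → (46.401,47.963) → (53.901,66.068), returning to the start.

; Generated by LaserGRBL
G21
G90
G00 X31.697 Y89.029
M4 S383
G1 X29.230 Y94.985 F3641
G1 X23.274 Y97.452
G1 X17.318 Y94.985
G1 X14.851 Y89.029
G1 X17.318 Y83.073
G1 X23.274 Y80.606
G1 X29.230 Y83.073
G1 X31.697 Y89.029
M5
G00 X119.212 Y22.840
M4 S467
G1 X112.879 Y91.030 F2443
G1 X37.311 Y80.461
G1 X10.822 Y101.573
G1 X101.096 Y75.507
G1 X25.008 Y84.441
M5
G00 X103.292 Y47.378
M4 S383
G1 X97.249 Y61.968 F3641
G1 X82.659 Y68.011
G1 X68.069 Y61.968
G1 X62.026 Y47.378
G1 X68.069 Y32.788
G1 X82.659 Y26.745
G1 X97.249 Y32.788
G1 X103.292 Y47.378
M5
G00 X53.901 Y66.068
M4 S383
G1 X46.401 Y84.173 F3641
G1 X28.296 Y91.673
G1 X10.191 Y84.173
G1 X2.691 Y66.068
G1 X10.191 Y47.963
G1 X28.296 Y40.463
G1 X46.401 Y47.963
G1 X53.901 Y66.068
M5
G00 X0.000 Y0.000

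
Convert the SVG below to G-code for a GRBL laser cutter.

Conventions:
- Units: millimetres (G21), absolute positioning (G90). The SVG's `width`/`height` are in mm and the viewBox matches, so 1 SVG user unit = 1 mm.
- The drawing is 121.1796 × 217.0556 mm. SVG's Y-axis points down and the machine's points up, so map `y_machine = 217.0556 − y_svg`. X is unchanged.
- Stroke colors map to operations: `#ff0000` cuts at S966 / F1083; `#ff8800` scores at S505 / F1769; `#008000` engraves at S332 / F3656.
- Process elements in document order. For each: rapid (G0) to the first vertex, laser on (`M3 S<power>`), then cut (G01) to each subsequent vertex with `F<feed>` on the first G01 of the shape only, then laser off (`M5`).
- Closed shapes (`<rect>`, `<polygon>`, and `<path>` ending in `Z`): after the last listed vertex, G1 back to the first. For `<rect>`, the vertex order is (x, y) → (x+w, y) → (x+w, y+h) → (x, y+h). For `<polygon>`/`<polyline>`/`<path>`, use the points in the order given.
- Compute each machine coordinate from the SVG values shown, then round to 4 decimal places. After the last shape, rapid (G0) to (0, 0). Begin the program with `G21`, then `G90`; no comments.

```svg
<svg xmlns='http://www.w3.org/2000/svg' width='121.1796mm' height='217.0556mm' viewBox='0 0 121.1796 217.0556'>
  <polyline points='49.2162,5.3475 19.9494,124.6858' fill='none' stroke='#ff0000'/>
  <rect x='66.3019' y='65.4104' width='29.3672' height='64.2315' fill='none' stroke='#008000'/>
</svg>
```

Since the viewBox matches the mm dimensions, user units are millimetres directly. The only transform is the Y-flip y_m = 217.0556 − y_svg.

Shape 1 is a line segment drawn with `<polyline>`. Its stroke #ff0000 means cut at S966, F1083. After flipping Y the toolpath is (49.2162,211.7081) → (19.9494,92.3698).

Shape 2 is a rectangle drawn with `<rect>`. Its stroke #008000 means engrave at S332, F3656. After flipping Y the toolpath is (66.3019,151.6452) → (95.6691,151.6452) → (95.6691,87.4137) → (66.3019,87.4137) → (66.3019,151.6452), returning to the start.

G21
G90
G0 X49.2162 Y211.7081
M3 S966
G01 X19.9494 Y92.3698 F1083
M5
G0 X66.3019 Y151.6452
M3 S332
G01 X95.6691 Y151.6452 F3656
G01 X95.6691 Y87.4137
G01 X66.3019 Y87.4137
G01 X66.3019 Y151.6452
M5
G0 X0.0000 Y0.0000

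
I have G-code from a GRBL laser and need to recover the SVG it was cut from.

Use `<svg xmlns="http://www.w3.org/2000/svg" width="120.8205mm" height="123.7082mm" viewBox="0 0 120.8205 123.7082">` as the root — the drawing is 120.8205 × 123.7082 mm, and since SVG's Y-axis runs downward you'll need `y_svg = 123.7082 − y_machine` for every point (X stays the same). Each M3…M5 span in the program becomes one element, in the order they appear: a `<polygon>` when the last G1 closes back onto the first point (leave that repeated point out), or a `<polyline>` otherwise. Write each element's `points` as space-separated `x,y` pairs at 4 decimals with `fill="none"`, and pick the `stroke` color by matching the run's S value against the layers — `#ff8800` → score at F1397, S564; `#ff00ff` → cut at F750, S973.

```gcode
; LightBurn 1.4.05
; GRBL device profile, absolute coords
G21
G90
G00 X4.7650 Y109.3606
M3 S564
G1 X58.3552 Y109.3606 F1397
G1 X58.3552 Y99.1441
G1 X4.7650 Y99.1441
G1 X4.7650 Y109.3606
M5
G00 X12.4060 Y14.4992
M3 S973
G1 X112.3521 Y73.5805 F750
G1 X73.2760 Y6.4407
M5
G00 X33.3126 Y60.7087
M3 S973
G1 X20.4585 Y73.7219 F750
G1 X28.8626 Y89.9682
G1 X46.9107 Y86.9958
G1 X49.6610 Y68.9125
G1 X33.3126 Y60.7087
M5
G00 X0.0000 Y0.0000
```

<svg xmlns="http://www.w3.org/2000/svg" width="120.8205mm" height="123.7082mm" viewBox="0 0 120.8205 123.7082">
  <polygon points="4.7650,14.3476 58.3552,14.3476 58.3552,24.5641 4.7650,24.5641" fill="none" stroke="#ff8800"/>
  <polyline points="12.4060,109.2090 112.3521,50.1277 73.2760,117.2675" fill="none" stroke="#ff00ff"/>
  <polygon points="33.3126,62.9995 20.4585,49.9863 28.8626,33.7400 46.9107,36.7124 49.6610,54.7957" fill="none" stroke="#ff00ff"/>
</svg>

Each laser-on run becomes one SVG element. Flip Y back into SVG space with y_svg = 123.7082 − y_machine.

Run 1: power S564 maps to stroke `#ff8800` (score). The run returns to its start, so emit a `<polygon>` with points (Y-flipped): 4.7650,14.3476 58.3552,14.3476 58.3552,24.5641 4.7650,24.5641.

Run 2: power S973 maps to stroke `#ff00ff` (cut). The run is open, so emit a `<polyline>` with points (Y-flipped): 12.4060,109.2090 112.3521,50.1277 73.2760,117.2675.

Run 3: S973 ⇒ cut layer `#ff00ff`. The run returns to its start, so emit a `<polygon>` with points (Y-flipped): 33.3126,62.9995 20.4585,49.9863 28.8626,33.7400 46.9107,36.7124 49.6610,54.7957.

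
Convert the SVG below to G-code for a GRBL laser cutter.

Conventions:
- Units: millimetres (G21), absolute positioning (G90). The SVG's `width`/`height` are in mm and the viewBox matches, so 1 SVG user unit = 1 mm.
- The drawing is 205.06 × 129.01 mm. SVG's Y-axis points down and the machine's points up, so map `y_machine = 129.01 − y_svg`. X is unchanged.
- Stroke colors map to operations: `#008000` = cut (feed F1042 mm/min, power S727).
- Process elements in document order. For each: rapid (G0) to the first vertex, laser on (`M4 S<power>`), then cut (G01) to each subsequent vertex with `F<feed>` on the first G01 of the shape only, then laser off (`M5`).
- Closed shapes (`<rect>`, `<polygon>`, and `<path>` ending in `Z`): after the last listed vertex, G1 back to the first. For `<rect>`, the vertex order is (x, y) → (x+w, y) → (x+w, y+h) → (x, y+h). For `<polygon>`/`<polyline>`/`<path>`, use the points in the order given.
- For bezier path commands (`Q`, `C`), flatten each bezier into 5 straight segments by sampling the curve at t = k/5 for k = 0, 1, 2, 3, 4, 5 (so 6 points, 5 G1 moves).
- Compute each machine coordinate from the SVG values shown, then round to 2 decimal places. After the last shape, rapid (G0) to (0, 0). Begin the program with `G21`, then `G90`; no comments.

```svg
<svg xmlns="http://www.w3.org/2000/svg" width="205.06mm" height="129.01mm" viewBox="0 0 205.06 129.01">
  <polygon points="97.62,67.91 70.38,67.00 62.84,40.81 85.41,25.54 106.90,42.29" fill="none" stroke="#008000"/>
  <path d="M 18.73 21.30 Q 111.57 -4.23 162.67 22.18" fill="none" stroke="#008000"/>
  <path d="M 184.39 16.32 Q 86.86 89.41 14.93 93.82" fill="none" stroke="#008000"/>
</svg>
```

G21
G90
G0 X97.62 Y61.10
M4 S727
G01 X70.38 Y62.01 F1042
G01 X62.84 Y88.20
G01 X85.41 Y103.47
G01 X106.90 Y86.72
G01 X97.62 Y61.10
M5
G0 X18.73 Y107.71
M4 S727
G01 X54.20 Y115.84 F1042
G01 X86.32 Y119.82
G01 X115.11 Y119.65
G01 X140.56 Y115.32
G01 X162.67 Y106.83
M5
G0 X184.39 Y112.69
M4 S727
G01 X146.40 Y86.20 F1042
G01 X110.46 Y65.21
G01 X76.57 Y49.71
G01 X44.73 Y39.70
G01 X14.93 Y35.19
M5
G0 X0.00 Y0.00

viewBox `0 0 205.06 129.01` with mm width/height → 1 unit = 1 mm. Flip: y_m = 129.01 − y_svg.

**Shape 1** — `<polygon>` regular polygon, stroke `#008000` → cut (S727, F1042). Machine vertices: (97.62,61.10) → (70.38,62.01) → (62.84,88.20) → (85.41,103.47) → (106.90,86.72) → (97.62,61.10). Closed: final G1 returns to the first vertex.

**Shape 2** — `<path>` quadratic bezier, stroke `#008000` → cut (S727, F1042). Control points (SVG): P0=(18.73,21.30), P1=(111.57,-4.23), P2=(162.67,22.18); sampled at t=k/5. Machine vertices: (18.73,107.71) → (54.20,115.84) → (86.32,119.82) → (115.11,119.65) → (140.56,115.32) → (162.67,106.83). Open path.

**Shape 3** — `<path>` quadratic bezier, stroke `#008000` → cut (S727, F1042). Control points (SVG): P0=(184.39,16.32), P1=(86.86,89.41), P2=(14.93,93.82); sampled at t=k/5. Machine vertices: (184.39,112.69) → (146.40,86.20) → (110.46,65.21) → (76.57,49.71) → (44.73,39.70) → (14.93,35.19). Open path.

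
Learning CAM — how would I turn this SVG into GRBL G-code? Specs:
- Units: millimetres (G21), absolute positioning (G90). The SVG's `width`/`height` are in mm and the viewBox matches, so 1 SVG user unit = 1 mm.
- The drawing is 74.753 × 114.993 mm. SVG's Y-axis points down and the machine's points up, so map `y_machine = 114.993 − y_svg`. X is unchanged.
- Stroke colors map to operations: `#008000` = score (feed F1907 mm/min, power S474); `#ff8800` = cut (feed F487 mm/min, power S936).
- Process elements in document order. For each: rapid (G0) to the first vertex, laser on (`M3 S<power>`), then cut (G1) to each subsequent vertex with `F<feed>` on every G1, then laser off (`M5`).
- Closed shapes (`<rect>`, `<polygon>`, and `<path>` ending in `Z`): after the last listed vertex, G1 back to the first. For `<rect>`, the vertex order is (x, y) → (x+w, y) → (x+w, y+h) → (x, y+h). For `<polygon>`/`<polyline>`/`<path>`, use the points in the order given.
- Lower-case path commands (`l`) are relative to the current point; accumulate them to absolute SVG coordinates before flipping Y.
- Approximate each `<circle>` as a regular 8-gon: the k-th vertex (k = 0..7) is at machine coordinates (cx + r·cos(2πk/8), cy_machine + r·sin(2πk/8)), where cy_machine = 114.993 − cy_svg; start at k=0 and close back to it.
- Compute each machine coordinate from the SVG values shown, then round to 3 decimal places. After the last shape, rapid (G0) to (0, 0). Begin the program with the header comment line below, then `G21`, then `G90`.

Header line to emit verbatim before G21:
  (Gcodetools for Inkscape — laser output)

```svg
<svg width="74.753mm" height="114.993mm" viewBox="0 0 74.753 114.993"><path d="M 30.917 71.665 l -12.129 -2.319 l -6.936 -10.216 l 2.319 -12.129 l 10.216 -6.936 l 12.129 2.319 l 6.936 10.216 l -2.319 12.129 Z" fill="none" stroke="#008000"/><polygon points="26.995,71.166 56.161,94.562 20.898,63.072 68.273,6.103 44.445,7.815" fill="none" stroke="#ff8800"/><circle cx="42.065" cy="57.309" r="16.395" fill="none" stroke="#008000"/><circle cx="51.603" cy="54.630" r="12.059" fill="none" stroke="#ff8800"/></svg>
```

1 u = 1 mm; y_m = 114.993 − y.

[1] `<path>` regular polygon, #008000→score S474 F1907: (30.917,43.328) → (18.788,45.647) → (11.852,55.863) → (14.171,67.992) → (24.387,74.928) → (36.516,72.609) → (43.452,62.393) → (41.133,50.264) → (30.917,43.328) (closed)

[2] `<polygon>` closed polygon, #ff8800→cut S936 F487: (26.995,43.827) → (56.161,20.431) → (20.898,51.921) → (68.273,108.890) → (44.445,107.178) → (26.995,43.827) (closed)

[3] `<circle>` circle, #008000→score S474 F1907: (58.460,57.684) → (53.658,69.277) → (42.065,74.079) → (30.472,69.277) → (25.670,57.684) → (30.472,46.091) → (42.065,41.289) → (53.658,46.091) → (58.460,57.684) (closed)

[4] `<circle>` circle, #ff8800→cut S936 F487: (63.662,60.363) → (60.130,68.890) → (51.603,72.422) → (43.076,68.890) → (39.544,60.363) → (43.076,51.836) → (51.603,48.304) → (60.130,51.836) → (63.662,60.363) (closed)

(Gcodetools for Inkscape — laser output)
G21
G90
G0 X30.917 Y43.328
M3 S474
G1 X18.788 Y45.647 F1907
G1 X11.852 Y55.863 F1907
G1 X14.171 Y67.992 F1907
G1 X24.387 Y74.928 F1907
G1 X36.516 Y72.609 F1907
G1 X43.452 Y62.393 F1907
G1 X41.133 Y50.264 F1907
G1 X30.917 Y43.328 F1907
M5
G0 X26.995 Y43.827
M3 S936
G1 X56.161 Y20.431 F487
G1 X20.898 Y51.921 F487
G1 X68.273 Y108.890 F487
G1 X44.445 Y107.178 F487
G1 X26.995 Y43.827 F487
M5
G0 X58.460 Y57.684
M3 S474
G1 X53.658 Y69.277 F1907
G1 X42.065 Y74.079 F1907
G1 X30.472 Y69.277 F1907
G1 X25.670 Y57.684 F1907
G1 X30.472 Y46.091 F1907
G1 X42.065 Y41.289 F1907
G1 X53.658 Y46.091 F1907
G1 X58.460 Y57.684 F1907
M5
G0 X63.662 Y60.363
M3 S936
G1 X60.130 Y68.890 F487
G1 X51.603 Y72.422 F487
G1 X43.076 Y68.890 F487
G1 X39.544 Y60.363 F487
G1 X43.076 Y51.836 F487
G1 X51.603 Y48.304 F487
G1 X60.130 Y51.836 F487
G1 X63.662 Y60.363 F487
M5
G0 X0.000 Y0.000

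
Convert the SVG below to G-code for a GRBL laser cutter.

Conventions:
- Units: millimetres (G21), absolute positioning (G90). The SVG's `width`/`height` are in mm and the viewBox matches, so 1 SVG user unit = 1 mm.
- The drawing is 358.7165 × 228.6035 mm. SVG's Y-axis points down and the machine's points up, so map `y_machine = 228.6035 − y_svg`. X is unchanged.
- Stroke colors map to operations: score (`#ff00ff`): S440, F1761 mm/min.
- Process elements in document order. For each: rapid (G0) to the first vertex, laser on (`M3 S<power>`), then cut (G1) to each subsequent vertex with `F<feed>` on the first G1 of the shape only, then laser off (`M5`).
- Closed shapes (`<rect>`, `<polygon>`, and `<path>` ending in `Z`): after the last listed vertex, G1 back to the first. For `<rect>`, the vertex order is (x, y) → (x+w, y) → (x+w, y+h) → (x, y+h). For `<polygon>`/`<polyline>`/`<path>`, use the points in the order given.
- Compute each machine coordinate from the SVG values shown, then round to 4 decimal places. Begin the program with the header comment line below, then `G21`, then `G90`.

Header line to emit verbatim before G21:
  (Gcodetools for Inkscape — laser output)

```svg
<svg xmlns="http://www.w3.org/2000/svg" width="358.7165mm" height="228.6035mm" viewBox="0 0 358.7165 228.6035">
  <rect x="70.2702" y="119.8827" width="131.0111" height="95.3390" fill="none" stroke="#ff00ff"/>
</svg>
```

1 u = 1 mm; y_m = 228.6035 − y.

[1] `<rect>` rectangle, #ff00ff→score S440 F1761: (70.2702,108.7208) → (201.2813,108.7208) → (201.2813,13.3818) → (70.2702,13.3818) → (70.2702,108.7208) (closed)

(Gcodetools for Inkscape — laser output)
G21
G90
G0 X70.2702 Y108.7208
M3 S440
G1 X201.2813 Y108.7208 F1761
G1 X201.2813 Y13.3818
G1 X70.2702 Y13.3818
G1 X70.2702 Y108.7208
M5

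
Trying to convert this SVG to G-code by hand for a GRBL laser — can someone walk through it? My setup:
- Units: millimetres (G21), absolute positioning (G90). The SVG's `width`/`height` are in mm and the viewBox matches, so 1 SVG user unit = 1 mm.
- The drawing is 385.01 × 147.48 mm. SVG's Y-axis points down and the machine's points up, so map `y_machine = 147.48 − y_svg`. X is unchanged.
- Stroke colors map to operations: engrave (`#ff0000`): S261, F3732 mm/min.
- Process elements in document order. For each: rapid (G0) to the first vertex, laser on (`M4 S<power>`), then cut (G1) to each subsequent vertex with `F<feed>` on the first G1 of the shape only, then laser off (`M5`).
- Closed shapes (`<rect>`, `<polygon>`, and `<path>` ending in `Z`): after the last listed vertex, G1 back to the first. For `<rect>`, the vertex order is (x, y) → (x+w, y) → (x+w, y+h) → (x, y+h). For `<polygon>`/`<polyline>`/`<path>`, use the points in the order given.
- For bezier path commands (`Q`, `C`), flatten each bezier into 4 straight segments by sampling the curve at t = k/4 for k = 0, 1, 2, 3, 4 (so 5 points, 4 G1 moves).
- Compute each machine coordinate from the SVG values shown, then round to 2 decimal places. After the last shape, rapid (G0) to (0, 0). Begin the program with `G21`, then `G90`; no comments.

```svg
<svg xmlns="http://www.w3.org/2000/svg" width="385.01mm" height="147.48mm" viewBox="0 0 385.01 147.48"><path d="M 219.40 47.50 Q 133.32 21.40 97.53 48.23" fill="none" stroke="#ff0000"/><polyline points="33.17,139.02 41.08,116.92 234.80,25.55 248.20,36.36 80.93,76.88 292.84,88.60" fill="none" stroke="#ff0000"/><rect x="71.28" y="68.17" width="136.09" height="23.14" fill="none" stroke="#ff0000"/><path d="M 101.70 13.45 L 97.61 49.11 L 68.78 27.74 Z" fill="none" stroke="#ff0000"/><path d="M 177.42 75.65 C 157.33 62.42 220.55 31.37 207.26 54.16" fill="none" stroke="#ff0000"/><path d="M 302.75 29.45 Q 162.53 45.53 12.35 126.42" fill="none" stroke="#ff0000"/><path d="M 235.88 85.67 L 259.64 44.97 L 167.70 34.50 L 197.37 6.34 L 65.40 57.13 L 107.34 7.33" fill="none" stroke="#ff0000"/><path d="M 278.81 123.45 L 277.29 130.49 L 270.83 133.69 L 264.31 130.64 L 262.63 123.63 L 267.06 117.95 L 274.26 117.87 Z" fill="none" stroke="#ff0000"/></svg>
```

G21
G90
G0 X219.40 Y99.98
M4 S261
G1 X179.50 Y109.72 F3732
G1 X145.89 Y112.85
G1 X118.57 Y109.36
G1 X97.53 Y99.25
M5
G0 X33.17 Y8.46
M4 S261
G1 X41.08 Y30.56 F3732
G1 X234.80 Y121.93
G1 X248.20 Y111.12
G1 X80.93 Y70.60
G1 X292.84 Y58.88
M5
G0 X71.28 Y79.31
M4 S261
G1 X207.37 Y79.31 F3732
G1 X207.37 Y56.17
G1 X71.28 Y56.17
G1 X71.28 Y79.31
M5
G0 X101.70 Y134.03
M4 S261
G1 X97.61 Y98.37 F3732
G1 X68.78 Y119.74
G1 X101.70 Y134.03
M5
G0 X177.42 Y71.83
M4 S261
G1 X175.48 Y83.97 F3732
G1 X189.79 Y96.08
G1 X205.38 Y101.44
G1 X207.26 Y93.32
M5
G0 X302.75 Y118.03
M4 S261
G1 X232.02 Y105.94 F3732
G1 X160.04 Y85.75
G1 X86.82 Y57.45
G1 X12.35 Y21.06
M5
G0 X235.88 Y61.81
M4 S261
G1 X259.64 Y102.51 F3732
G1 X167.70 Y112.98
G1 X197.37 Y141.14
G1 X65.40 Y90.35
G1 X107.34 Y140.15
M5
G0 X278.81 Y24.03
M4 S261
G1 X277.29 Y16.99 F3732
G1 X270.83 Y13.79
G1 X264.31 Y16.84
G1 X262.63 Y23.85
G1 X267.06 Y29.53
G1 X274.26 Y29.61
G1 X278.81 Y24.03
M5
G0 X0.00 Y0.00

1 u = 1 mm; y_m = 147.48 − y.

[1] `<path>` quadratic bezier, #ff0000→engrave S261 F3732: (219.40,99.98) → (179.50,109.72) → (145.89,112.85) → (118.57,109.36) → (97.53,99.25)

[2] `<polyline>` open polyline, #ff0000→engrave S261 F3732: (33.17,8.46) → (41.08,30.56) → (234.80,121.93) → (248.20,111.12) → (80.93,70.60) → (292.84,58.88)

[3] `<rect>` rectangle, #ff0000→engrave S261 F3732: (71.28,79.31) → (207.37,79.31) → (207.37,56.17) → (71.28,56.17) → (71.28,79.31) (closed)

[4] `<path>` regular polygon, #ff0000→engrave S261 F3732: (101.70,134.03) → (97.61,98.37) → (68.78,119.74) → (101.70,134.03) (closed)

[5] `<path>` cubic bezier, #ff0000→engrave S261 F3732: (177.42,71.83) → (175.48,83.97) → (189.79,96.08) → (205.38,101.44) → (207.26,93.32)

[6] `<path>` quadratic bezier, #ff0000→engrave S261 F3732: (302.75,118.03) → (232.02,105.94) → (160.04,85.75) → (86.82,57.45) → (12.35,21.06)

[7] `<path>` open polyline, #ff0000→engrave S261 F3732: (235.88,61.81) → (259.64,102.51) → (167.70,112.98) → (197.37,141.14) → (65.40,90.35) → (107.34,140.15)

[8] `<path>` regular polygon, #ff0000→engrave S261 F3732: (278.81,24.03) → (277.29,16.99) → (270.83,13.79) → (264.31,16.84) → (262.63,23.85) → (267.06,29.53) → (274.26,29.61) → (278.81,24.03) (closed)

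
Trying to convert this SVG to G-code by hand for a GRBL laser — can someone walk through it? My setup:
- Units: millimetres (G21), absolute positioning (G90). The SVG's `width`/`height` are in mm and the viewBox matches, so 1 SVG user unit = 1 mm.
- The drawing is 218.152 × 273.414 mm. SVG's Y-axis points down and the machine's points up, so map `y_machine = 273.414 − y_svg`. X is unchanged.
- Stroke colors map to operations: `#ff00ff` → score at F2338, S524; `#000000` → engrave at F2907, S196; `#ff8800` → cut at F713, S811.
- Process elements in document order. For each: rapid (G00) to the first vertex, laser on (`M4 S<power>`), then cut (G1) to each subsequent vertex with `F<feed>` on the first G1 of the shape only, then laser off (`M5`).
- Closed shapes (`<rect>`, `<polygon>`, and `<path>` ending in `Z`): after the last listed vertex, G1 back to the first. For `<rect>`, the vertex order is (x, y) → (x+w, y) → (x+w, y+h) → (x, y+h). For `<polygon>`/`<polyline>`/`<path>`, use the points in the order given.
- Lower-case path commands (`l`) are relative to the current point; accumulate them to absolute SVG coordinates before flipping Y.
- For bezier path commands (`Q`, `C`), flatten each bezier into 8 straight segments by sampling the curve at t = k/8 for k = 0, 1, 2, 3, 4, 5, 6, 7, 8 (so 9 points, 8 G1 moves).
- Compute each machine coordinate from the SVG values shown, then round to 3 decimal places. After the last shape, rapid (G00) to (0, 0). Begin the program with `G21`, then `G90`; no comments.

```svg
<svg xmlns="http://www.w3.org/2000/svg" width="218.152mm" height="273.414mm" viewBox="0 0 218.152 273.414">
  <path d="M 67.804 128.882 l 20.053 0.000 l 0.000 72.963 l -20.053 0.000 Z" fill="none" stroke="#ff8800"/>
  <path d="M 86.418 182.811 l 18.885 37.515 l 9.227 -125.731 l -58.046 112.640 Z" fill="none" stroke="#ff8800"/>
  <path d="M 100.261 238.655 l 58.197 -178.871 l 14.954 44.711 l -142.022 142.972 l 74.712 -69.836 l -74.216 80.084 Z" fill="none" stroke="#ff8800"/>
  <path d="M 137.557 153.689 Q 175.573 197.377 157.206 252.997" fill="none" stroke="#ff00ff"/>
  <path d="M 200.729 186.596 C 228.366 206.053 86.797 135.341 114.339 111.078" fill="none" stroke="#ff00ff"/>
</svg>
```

G21
G90
G00 X67.804 Y144.532
M4 S811
G1 X87.857 Y144.532 F713
G1 X87.857 Y71.569
G1 X67.804 Y71.569
G1 X67.804 Y144.532
M5
G00 X86.418 Y90.603
M4 S811
G1 X105.303 Y53.088 F713
G1 X114.530 Y178.819
G1 X56.484 Y66.179
G1 X86.418 Y90.603
M5
G00 X100.261 Y34.759
M4 S811
G1 X158.458 Y213.630 F713
G1 X173.412 Y168.919
G1 X31.390 Y25.947
G1 X106.102 Y95.783
G1 X31.886 Y15.699
G1 X100.261 Y34.759
M5
G00 X137.557 Y119.725
M4 S524
G1 X146.180 Y108.617 F2338
G1 X153.041 Y97.135
G1 X158.140 Y85.281
G1 X161.477 Y73.054
G1 X163.052 Y60.454
G1 X162.866 Y47.481
G1 X160.917 Y34.136
G1 X157.206 Y20.417
M5
G00 X200.729 Y86.818
M4 S524
G1 X203.822 Y83.481 F2338
G1 X195.017 Y86.997
G1 X178.278 Y95.764
G1 X157.570 Y108.182
G1 X136.857 Y122.649
G1 X120.105 Y137.564
G1 X111.277 Y151.327
G1 X114.339 Y162.336
M5
G00 X0.000 Y0.000

1 u = 1 mm; y_m = 273.414 − y.

[1] `<path>` rectangle, #ff8800→cut S811 F713: (67.804,144.532) → (87.857,144.532) → (87.857,71.569) → (67.804,71.569) → (67.804,144.532) (closed)

[2] `<path>` closed polygon, #ff8800→cut S811 F713: (86.418,90.603) → (105.303,53.088) → (114.530,178.819) → (56.484,66.179) → (86.418,90.603) (closed)

[3] `<path>` closed polygon, #ff8800→cut S811 F713: (100.261,34.759) → (158.458,213.630) → (173.412,168.919) → (31.390,25.947) → (106.102,95.783) → (31.886,15.699) → (100.261,34.759) (closed)

[4] `<path>` quadratic bezier, #ff00ff→score S524 F2338: (137.557,119.725) → (146.180,108.617) → (153.041,97.135) → (158.140,85.281) → (161.477,73.054) → (163.052,60.454) → (162.866,47.481) → (160.917,34.136) → (157.206,20.417)

[5] `<path>` cubic bezier, #ff00ff→score S524 F2338: (200.729,86.818) → (203.822,83.481) → (195.017,86.997) → (178.278,95.764) → (157.570,108.182) → (136.857,122.649) → (120.105,137.564) → (111.277,151.327) → (114.339,162.336)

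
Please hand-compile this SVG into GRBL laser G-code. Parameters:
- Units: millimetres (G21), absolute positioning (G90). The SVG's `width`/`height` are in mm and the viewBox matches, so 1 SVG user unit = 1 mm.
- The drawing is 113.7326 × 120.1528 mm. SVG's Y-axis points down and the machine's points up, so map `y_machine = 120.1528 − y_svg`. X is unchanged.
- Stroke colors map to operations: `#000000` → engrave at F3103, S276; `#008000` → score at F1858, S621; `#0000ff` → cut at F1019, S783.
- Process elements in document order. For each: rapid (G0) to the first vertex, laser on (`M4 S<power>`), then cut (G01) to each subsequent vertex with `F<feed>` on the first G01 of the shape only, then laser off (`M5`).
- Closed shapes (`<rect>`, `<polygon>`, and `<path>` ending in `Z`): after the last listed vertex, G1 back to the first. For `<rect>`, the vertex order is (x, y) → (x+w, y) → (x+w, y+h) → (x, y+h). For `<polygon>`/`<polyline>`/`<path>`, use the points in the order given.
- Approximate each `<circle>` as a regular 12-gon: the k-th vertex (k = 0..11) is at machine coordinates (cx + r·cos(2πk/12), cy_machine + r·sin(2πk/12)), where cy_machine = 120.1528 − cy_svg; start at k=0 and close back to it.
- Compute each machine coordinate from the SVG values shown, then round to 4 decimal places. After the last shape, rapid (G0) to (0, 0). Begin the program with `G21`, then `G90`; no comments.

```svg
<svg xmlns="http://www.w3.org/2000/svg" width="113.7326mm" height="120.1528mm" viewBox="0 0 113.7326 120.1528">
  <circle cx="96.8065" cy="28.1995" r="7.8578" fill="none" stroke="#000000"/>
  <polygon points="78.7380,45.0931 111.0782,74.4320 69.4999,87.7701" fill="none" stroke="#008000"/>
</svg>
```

G21
G90
G0 X104.6643 Y91.9533
M4 S276
G01 X103.6116 Y95.8822 F3103
G01 X100.7354 Y98.7584
G01 X96.8065 Y99.8111
G01 X92.8776 Y98.7584
G01 X90.0014 Y95.8822
G01 X88.9487 Y91.9533
G01 X90.0014 Y88.0244
G01 X92.8776 Y85.1482
G01 X96.8065 Y84.0955
G01 X100.7354 Y85.1482
G01 X103.6116 Y88.0244
G01 X104.6643 Y91.9533
M5
G0 X78.7380 Y75.0597
M4 S621
G01 X111.0782 Y45.7208 F1858
G01 X69.4999 Y32.3827
G01 X78.7380 Y75.0597
M5
G0 X0.0000 Y0.0000

viewBox `0 0 113.7326 120.1528` with mm width/height → 1 unit = 1 mm. Flip: y_m = 120.1528 − y_svg.

**Shape 1** — `<circle>` circle, stroke `#000000` → engrave (S276, F3103). Machine vertices: (104.6643,91.9533) → (103.6116,95.8822) → (100.7354,98.7584) → (96.8065,99.8111) → (92.8776,98.7584) → (90.0014,95.8822) → (88.9487,91.9533) → (90.0014,88.0244) → (92.8776,85.1482) → (96.8065,84.0955) → (100.7354,85.1482) → (103.6116,88.0244) → (104.6643,91.9533). Closed: final G1 returns to the first vertex.

**Shape 2** — `<polygon>` regular polygon, stroke `#008000` → score (S621, F1858). Machine vertices: (78.7380,75.0597) → (111.0782,45.7208) → (69.4999,32.3827) → (78.7380,75.0597). Closed: final G1 returns to the first vertex.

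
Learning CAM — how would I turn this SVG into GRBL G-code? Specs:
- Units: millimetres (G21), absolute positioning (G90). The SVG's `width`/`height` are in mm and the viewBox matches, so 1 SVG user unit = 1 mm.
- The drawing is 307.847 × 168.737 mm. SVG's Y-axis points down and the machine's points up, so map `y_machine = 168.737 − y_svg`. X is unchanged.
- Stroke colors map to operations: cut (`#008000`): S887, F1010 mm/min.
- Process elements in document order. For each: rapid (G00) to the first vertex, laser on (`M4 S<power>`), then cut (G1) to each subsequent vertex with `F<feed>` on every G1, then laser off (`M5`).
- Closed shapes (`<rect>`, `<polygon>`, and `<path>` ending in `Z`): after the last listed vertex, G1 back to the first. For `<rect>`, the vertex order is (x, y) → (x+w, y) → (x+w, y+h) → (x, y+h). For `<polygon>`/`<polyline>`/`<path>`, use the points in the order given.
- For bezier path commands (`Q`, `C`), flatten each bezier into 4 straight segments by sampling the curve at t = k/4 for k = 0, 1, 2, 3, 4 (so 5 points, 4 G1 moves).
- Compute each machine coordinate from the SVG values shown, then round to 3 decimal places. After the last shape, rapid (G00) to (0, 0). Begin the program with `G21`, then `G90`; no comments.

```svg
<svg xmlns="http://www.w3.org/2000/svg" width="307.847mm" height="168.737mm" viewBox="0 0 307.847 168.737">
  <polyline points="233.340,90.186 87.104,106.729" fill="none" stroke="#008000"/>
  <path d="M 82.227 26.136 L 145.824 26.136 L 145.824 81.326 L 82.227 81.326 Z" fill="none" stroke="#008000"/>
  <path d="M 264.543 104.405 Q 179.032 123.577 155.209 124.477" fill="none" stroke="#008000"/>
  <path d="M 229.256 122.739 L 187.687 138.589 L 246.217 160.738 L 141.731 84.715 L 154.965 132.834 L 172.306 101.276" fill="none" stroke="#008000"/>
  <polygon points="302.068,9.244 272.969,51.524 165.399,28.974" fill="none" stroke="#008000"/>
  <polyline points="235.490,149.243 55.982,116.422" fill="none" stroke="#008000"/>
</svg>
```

G21
G90
G00 X233.340 Y78.551
M4 S887
G1 X87.104 Y62.008 F1010
M5
G00 X82.227 Y142.601
M4 S887
G1 X145.824 Y142.601 F1010
G1 X145.824 Y87.411 F1010
G1 X82.227 Y87.411 F1010
G1 X82.227 Y142.601 F1010
M5
G00 X264.543 Y64.332
M4 S887
G1 X225.643 Y55.888 F1010
G1 X194.454 Y49.728 F1010
G1 X170.976 Y45.852 F1010
G1 X155.209 Y44.260 F1010
M5
G00 X229.256 Y45.998
M4 S887
G1 X187.687 Y30.148 F1010
G1 X246.217 Y7.999 F1010
G1 X141.731 Y84.022 F1010
G1 X154.965 Y35.903 F1010
G1 X172.306 Y67.461 F1010
M5
G00 X302.068 Y159.493
M4 S887
G1 X272.969 Y117.213 F1010
G1 X165.399 Y139.763 F1010
G1 X302.068 Y159.493 F1010
M5
G00 X235.490 Y19.494
M4 S887
G1 X55.982 Y52.315 F1010
M5
G00 X0.000 Y0.000

1 u = 1 mm; y_m = 168.737 − y.

[1] `<polyline>` line segment, #008000→cut S887 F1010: (233.340,78.551) → (87.104,62.008)

[2] `<path>` rectangle, #008000→cut S887 F1010: (82.227,142.601) → (145.824,142.601) → (145.824,87.411) → (82.227,87.411) → (82.227,142.601) (closed)

[3] `<path>` quadratic bezier, #008000→cut S887 F1010: (264.543,64.332) → (225.643,55.888) → (194.454,49.728) → (170.976,45.852) → (155.209,44.260)

[4] `<path>` open polyline, #008000→cut S887 F1010: (229.256,45.998) → (187.687,30.148) → (246.217,7.999) → (141.731,84.022) → (154.965,35.903) → (172.306,67.461)

[5] `<polygon>` closed polygon, #008000→cut S887 F1010: (302.068,159.493) → (272.969,117.213) → (165.399,139.763) → (302.068,159.493) (closed)

[6] `<polyline>` line segment, #008000→cut S887 F1010: (235.490,19.494) → (55.982,52.315)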